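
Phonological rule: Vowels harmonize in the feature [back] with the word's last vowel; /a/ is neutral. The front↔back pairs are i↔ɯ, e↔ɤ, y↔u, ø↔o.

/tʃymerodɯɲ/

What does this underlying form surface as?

[tʃumɤrodɯɲ]

/y/ harmonizes with /ɯ/ ([+back]) → [u]
/e/ harmonizes with /ɯ/ ([+back]) → [ɤ]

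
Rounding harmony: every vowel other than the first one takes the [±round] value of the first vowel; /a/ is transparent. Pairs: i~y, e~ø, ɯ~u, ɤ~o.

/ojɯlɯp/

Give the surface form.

[ojulup]

/ɯ/ harmonizes with /o/ ([+round]) → [u]
/ɯ/ harmonizes with /o/ ([+round]) → [u]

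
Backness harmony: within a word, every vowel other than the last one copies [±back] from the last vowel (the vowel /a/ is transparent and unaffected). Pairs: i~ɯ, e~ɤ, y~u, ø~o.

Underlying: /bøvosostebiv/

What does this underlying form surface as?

/o/ harmonizes with /i/ ([-back]) → [ø]
/o/ harmonizes with /i/ ([-back]) → [ø]

[bøvøsøstebiv]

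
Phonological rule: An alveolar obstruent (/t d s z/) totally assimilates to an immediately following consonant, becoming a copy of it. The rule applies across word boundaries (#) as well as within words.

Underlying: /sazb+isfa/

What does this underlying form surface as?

/z/ before /b/ → [b] (total assimilation)
/s/ before /f/ → [f] (total assimilation)

[sabb+iffa]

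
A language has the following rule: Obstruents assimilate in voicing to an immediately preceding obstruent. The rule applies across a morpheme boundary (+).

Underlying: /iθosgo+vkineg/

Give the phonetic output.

[iθosko+vgineg]

/g/ after /s/ (voiceless) → [k]
/k/ after /v/ (voiced) → [g]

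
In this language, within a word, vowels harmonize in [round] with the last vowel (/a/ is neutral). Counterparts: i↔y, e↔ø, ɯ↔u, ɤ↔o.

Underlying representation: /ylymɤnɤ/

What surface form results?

/y/ harmonizes with /ɤ/ ([-round]) → [i]
/y/ harmonizes with /ɤ/ ([-round]) → [i]

[ilimɤnɤ]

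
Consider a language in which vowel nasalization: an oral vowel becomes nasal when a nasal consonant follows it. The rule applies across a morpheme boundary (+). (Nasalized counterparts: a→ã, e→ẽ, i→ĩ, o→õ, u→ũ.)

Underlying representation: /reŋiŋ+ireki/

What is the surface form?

[rẽŋĩŋ+ireki]

/e/ before nasal /ŋ/ → [ẽ]
/i/ before nasal /ŋ/ → [ĩ]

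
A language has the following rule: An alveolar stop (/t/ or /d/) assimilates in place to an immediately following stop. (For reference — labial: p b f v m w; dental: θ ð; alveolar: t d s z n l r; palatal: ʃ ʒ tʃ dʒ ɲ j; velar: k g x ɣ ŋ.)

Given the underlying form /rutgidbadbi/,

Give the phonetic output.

/t/ before /g/ (velar) → [k]
/d/ before /b/ (labial) → [b]
/d/ before /b/ (labial) → [b]

[rukgibbabbi]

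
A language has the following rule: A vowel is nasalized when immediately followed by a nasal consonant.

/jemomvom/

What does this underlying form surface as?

[jẽmõmvõm]

/e/ before nasal /m/ → [ẽ]
/o/ before nasal /m/ → [õ]
/o/ before nasal /m/ → [õ]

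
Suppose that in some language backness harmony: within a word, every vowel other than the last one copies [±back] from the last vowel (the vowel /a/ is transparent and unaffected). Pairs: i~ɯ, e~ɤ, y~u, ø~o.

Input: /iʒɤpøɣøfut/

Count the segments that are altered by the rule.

3

/i/ harmonizes with /u/ ([+back]) → [ɯ]
/ø/ harmonizes with /u/ ([+back]) → [o]
/ø/ harmonizes with /u/ ([+back]) → [o]
3 segments change.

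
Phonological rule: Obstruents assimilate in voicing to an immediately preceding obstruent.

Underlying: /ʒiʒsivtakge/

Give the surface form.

[ʒiʒzivdakke]

/s/ after /ʒ/ (voiced) → [z]
/t/ after /v/ (voiced) → [d]
/g/ after /k/ (voiceless) → [k]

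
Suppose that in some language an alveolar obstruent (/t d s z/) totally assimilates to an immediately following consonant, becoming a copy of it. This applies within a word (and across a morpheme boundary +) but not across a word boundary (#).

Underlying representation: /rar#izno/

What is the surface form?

/z/ before /n/ → [n] (total assimilation)

[rar#inno]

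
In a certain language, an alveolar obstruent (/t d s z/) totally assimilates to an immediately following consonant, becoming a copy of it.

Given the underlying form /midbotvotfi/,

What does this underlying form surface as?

/d/ before /b/ → [b] (total assimilation)
/t/ before /v/ → [v] (total assimilation)
/t/ before /f/ → [f] (total assimilation)

[mibbovvoffi]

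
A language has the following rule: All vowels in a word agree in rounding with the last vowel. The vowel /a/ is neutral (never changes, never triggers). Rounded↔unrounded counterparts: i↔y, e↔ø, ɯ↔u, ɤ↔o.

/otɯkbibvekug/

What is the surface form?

[otukbybvøkug]

/ɯ/ harmonizes with /u/ ([+round]) → [u]
/i/ harmonizes with /u/ ([+round]) → [y]
/e/ harmonizes with /u/ ([+round]) → [ø]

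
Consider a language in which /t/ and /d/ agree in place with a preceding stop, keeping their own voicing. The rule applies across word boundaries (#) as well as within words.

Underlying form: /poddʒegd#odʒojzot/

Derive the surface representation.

[poddʒegg#odʒojzot]

/d/ after /g/ (velar) → [g]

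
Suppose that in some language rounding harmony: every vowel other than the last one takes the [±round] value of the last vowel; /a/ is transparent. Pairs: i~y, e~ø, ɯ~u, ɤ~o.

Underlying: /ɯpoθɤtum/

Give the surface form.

/ɯ/ harmonizes with /u/ ([+round]) → [u]
/ɤ/ harmonizes with /u/ ([+round]) → [o]

[upoθotum]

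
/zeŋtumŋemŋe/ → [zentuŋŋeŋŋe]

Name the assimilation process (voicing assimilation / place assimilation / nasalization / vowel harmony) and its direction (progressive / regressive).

/ŋ/→[n] /m/→[ŋ] /m/→[ŋ].
Each target copies a feature from the following segment, so the direction is regressive.

place assimilation, regressive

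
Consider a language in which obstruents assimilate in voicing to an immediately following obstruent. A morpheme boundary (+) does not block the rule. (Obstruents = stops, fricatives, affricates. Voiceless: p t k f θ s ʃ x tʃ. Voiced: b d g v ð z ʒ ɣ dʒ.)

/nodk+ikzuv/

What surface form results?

/d/ before /k/ (voiceless) → [t]
/k/ before /z/ (voiced) → [g]

[notk+igzuv]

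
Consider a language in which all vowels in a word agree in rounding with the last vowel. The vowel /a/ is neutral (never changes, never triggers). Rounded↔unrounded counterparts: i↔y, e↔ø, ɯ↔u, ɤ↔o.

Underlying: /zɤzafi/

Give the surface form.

[zɤzafi]

no segment meets the rule's conditions; no change.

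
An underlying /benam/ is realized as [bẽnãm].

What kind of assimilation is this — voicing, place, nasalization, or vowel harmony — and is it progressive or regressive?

/e/→[ẽ] /a/→[ã].
Each target copies a feature from the following segment, so the direction is regressive.

nasalization, regressive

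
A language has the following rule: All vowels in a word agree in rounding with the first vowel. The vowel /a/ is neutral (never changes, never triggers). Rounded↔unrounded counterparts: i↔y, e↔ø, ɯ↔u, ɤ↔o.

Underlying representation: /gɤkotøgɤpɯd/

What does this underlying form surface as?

[gɤkɤtegɤpɯd]

/o/ harmonizes with /ɤ/ ([-round]) → [ɤ]
/ø/ harmonizes with /ɤ/ ([-round]) → [e]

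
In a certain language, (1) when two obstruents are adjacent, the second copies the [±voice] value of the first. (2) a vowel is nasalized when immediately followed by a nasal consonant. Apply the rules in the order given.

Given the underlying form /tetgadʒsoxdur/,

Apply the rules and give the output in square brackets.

Rule 1: /g/ after /t/ (voiceless) → [k]
Rule 1: /s/ after /dʒ/ (voiced) → [z]
Rule 1: /d/ after /x/ (voiceless) → [t]
After rule 1: tetkadʒzoxtur
Rule 2: no segment meets the rule's conditions; no change.

[tetkadʒzoxtur]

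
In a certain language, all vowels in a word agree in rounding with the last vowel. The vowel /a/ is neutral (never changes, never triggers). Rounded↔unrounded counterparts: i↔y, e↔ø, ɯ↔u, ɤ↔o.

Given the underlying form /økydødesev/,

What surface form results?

[ekidedesev]

/ø/ harmonizes with /e/ ([-round]) → [e]
/y/ harmonizes with /e/ ([-round]) → [i]
/ø/ harmonizes with /e/ ([-round]) → [e]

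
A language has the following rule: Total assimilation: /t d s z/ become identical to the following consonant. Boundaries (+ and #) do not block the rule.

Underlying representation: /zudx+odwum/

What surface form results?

[zuxx+owwum]

/d/ before /x/ → [x] (total assimilation)
/d/ before /w/ → [w] (total assimilation)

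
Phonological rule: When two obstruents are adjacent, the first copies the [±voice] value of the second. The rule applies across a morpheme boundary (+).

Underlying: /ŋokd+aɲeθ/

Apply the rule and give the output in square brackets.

[ŋogd+aɲeθ]

/k/ before /d/ (voiced) → [g]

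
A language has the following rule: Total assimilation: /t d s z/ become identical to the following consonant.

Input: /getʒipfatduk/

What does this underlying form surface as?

[geʒʒipfadduk]

/t/ before /ʒ/ → [ʒ] (total assimilation)
/t/ before /d/ → [d] (total assimilation)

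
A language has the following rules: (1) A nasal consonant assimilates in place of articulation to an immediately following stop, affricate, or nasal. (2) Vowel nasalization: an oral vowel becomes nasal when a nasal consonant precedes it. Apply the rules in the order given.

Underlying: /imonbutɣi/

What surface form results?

Rule 1: /n/ before /b/ (labial) → [m]
After rule 1: imombutɣi
Rule 2: /o/ after nasal /m/ → [õ]

[imõmbutɣi]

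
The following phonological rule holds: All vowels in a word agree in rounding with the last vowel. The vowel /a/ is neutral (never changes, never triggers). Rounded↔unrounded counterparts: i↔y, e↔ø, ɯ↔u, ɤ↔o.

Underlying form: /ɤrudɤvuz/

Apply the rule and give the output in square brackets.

[orudovuz]

/ɤ/ harmonizes with /u/ ([+round]) → [o]
/ɤ/ harmonizes with /u/ ([+round]) → [o]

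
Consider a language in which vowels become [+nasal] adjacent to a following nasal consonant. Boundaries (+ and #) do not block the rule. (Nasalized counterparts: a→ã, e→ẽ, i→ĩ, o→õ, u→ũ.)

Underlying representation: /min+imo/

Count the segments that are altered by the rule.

2

/i/ before nasal /n/ → [ĩ]
/i/ before nasal /m/ → [ĩ]
2 segments change.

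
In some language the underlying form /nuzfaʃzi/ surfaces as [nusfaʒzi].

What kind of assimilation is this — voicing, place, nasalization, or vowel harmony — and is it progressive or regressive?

/z/→[s] /ʃ/→[ʒ].
Each target copies a feature from the following segment, so the direction is regressive.

voicing assimilation, regressive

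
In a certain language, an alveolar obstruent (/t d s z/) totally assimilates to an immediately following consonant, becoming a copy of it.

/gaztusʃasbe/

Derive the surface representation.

/z/ before /t/ → [t] (total assimilation)
/s/ before /ʃ/ → [ʃ] (total assimilation)
/s/ before /b/ → [b] (total assimilation)

[gattuʃʃabbe]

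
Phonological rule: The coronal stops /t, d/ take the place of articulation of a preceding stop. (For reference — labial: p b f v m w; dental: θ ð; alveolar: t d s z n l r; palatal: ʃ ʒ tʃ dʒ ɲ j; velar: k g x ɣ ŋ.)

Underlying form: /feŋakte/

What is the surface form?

/t/ after /k/ (velar) → [k]

[feŋakke]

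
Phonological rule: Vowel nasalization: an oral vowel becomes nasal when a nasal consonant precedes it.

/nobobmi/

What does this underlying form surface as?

[nõbobmĩ]

/o/ after nasal /n/ → [õ]
/i/ after nasal /m/ → [ĩ]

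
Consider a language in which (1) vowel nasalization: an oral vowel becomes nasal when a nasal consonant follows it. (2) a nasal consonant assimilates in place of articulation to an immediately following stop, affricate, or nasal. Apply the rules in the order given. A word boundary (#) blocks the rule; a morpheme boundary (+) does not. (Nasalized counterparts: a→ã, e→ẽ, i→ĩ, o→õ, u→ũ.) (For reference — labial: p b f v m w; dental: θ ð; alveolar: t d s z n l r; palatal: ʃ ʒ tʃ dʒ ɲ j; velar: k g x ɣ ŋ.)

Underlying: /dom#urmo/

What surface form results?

Rule 1: /o/ before nasal /m/ → [õ]
After rule 1: dõm#urmo
Rule 2: no segment meets the rule's conditions; no change.

[dõm#urmo]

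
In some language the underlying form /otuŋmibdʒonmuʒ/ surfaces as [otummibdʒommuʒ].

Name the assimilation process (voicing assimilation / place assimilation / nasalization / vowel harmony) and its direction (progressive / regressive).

/ŋ/→[m] /n/→[m].
Each target copies a feature from the following segment, so the direction is regressive.

place assimilation, regressive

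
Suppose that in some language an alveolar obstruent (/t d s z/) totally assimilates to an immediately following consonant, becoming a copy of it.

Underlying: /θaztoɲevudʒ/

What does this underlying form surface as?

/z/ before /t/ → [t] (total assimilation)

[θattoɲevudʒ]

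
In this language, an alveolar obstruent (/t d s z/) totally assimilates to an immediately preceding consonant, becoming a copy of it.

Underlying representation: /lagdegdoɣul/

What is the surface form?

[laggeggoɣul]

/d/ after /g/ → [g] (total assimilation)
/d/ after /g/ → [g] (total assimilation)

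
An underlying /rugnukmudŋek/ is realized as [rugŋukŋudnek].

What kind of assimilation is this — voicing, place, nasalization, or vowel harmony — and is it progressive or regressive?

/n/→[ŋ] /m/→[ŋ] /ŋ/→[n].
Each target copies a feature from the preceding segment, so the direction is progressive.

place assimilation, progressive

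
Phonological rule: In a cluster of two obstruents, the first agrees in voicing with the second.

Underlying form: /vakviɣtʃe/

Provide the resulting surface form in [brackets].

/k/ before /v/ (voiced) → [g]
/ɣ/ before /tʃ/ (voiceless) → [x]

[vagvixtʃe]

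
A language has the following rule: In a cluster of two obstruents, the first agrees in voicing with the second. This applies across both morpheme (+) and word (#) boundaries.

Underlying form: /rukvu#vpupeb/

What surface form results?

[rugvu#fpupeb]

/k/ before /v/ (voiced) → [g]
/v/ before /p/ (voiceless) → [f]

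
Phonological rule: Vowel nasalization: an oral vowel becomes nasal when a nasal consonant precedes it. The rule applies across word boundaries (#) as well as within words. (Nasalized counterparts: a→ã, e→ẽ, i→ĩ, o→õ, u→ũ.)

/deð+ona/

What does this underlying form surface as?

[deð+onã]

/a/ after nasal /n/ → [ã]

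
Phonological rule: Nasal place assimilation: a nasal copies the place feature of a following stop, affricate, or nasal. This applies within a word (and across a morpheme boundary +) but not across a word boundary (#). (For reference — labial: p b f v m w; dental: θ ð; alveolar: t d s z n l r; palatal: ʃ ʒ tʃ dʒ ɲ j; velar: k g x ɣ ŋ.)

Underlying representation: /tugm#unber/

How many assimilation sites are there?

1

/n/ before /b/ (labial) → [m]
1 segment changes.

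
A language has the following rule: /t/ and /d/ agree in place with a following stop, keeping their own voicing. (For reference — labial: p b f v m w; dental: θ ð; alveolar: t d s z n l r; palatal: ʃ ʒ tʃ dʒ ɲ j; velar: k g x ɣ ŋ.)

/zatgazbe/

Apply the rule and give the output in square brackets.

[zakgazbe]

/t/ before /g/ (velar) → [k]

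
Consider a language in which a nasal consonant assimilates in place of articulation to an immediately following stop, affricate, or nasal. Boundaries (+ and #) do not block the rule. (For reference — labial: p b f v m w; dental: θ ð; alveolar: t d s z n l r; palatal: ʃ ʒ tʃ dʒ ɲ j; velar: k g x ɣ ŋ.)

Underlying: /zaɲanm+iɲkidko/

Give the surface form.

[zaɲamm+iŋkidko]

/n/ before /m/ (labial) → [m]
/ɲ/ before /k/ (velar) → [ŋ]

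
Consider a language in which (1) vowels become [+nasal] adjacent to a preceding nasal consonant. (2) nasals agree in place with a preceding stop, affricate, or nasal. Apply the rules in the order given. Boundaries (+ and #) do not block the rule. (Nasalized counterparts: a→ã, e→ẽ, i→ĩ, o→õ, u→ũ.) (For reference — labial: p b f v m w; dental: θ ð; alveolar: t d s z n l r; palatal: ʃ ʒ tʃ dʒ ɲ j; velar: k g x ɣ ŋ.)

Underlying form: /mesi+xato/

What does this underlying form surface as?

Rule 1: /e/ after nasal /m/ → [ẽ]
After rule 1: mẽsi+xato
Rule 2: no segment meets the rule's conditions; no change.

[mẽsi+xato]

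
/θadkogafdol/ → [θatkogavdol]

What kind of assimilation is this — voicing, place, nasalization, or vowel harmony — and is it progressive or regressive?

/d/→[t] /f/→[v].
Each target copies a feature from the following segment, so the direction is regressive.

voicing assimilation, regressive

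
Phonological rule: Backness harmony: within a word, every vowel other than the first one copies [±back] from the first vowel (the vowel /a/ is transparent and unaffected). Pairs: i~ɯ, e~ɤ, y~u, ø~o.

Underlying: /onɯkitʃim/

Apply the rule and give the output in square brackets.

/i/ harmonizes with /o/ ([+back]) → [ɯ]
/i/ harmonizes with /o/ ([+back]) → [ɯ]

[onɯkɯtʃɯm]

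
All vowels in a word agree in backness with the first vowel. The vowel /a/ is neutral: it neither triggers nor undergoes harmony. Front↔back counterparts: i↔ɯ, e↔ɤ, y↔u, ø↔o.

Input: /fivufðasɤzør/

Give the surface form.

/u/ harmonizes with /i/ ([-back]) → [y]
/ɤ/ harmonizes with /i/ ([-back]) → [e]

[fivyfðasezør]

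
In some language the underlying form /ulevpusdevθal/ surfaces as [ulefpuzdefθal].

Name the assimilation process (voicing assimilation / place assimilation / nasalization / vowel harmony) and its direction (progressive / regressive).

voicing assimilation, regressive

/v/→[f] /s/→[z] /v/→[f].
Each target copies a feature from the following segment, so the direction is regressive.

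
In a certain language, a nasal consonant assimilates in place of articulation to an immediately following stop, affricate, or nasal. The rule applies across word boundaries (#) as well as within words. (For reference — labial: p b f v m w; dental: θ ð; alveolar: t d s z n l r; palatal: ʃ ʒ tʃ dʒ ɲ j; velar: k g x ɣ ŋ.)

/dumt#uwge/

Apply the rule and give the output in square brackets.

[dunt#uwge]

/m/ before /t/ (alveolar) → [n]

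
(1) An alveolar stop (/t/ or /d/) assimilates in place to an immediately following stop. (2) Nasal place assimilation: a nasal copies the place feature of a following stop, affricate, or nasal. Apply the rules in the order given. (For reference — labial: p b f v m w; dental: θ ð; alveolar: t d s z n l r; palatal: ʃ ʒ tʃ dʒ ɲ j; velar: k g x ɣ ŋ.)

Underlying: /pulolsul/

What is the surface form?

Rule 1: no segment meets the rule's conditions; no change.
After rule 1: pulolsul
Rule 2: no segment meets the rule's conditions; no change.

[pulolsul]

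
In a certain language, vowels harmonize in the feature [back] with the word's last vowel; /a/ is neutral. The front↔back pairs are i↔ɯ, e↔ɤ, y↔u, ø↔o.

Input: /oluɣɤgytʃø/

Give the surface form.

[ølyɣegytʃø]

/o/ harmonizes with /ø/ ([-back]) → [ø]
/u/ harmonizes with /ø/ ([-back]) → [y]
/ɤ/ harmonizes with /ø/ ([-back]) → [e]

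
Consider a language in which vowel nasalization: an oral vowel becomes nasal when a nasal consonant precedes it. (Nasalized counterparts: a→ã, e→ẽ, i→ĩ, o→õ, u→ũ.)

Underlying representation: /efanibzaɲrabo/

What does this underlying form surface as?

/i/ after nasal /n/ → [ĩ]

[efanĩbzaɲrabo]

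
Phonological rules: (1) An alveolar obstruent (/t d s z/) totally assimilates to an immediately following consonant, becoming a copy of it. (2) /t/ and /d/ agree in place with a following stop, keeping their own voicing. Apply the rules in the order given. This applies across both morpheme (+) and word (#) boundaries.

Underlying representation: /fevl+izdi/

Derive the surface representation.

Rule 1: /z/ before /d/ → [d] (total assimilation)
After rule 1: fevl+iddi
Rule 2: no segment meets the rule's conditions; no change.

[fevl+iddi]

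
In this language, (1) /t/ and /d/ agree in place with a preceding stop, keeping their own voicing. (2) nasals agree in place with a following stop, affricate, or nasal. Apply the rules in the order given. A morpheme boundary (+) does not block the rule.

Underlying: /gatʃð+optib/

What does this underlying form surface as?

Rule 1: /t/ after /p/ (labial) → [p]
After rule 1: gatʃð+oppib
Rule 2: no segment meets the rule's conditions; no change.

[gatʃð+oppib]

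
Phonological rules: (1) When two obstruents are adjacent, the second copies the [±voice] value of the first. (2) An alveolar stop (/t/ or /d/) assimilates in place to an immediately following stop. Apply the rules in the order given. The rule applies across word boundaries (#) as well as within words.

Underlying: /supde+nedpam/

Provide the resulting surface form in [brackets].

Rule 1: /d/ after /p/ (voiceless) → [t]
Rule 1: /p/ after /d/ (voiced) → [b]
After rule 1: supte+nedbam
Rule 2: /d/ before /b/ (labial) → [b]

[supte+nebbam]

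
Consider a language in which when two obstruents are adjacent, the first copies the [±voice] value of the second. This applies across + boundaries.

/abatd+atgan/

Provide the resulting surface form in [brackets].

[abadd+adgan]

/t/ before /d/ (voiced) → [d]
/t/ before /g/ (voiced) → [d]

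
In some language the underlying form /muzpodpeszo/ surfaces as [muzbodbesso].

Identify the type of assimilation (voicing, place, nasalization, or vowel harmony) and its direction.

voicing assimilation, progressive

/p/→[b] /p/→[b] /z/→[s].
Each target copies a feature from the preceding segment, so the direction is progressive.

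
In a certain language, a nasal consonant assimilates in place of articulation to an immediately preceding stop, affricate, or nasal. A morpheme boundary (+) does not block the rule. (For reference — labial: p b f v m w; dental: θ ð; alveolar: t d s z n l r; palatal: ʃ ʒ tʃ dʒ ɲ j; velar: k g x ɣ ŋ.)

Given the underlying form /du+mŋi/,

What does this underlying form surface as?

/ŋ/ after /m/ (labial) → [m]

[du+mmi]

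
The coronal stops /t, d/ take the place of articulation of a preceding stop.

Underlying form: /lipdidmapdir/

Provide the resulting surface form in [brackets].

/d/ after /p/ (labial) → [b]
/d/ after /p/ (labial) → [b]

[lipbidmapbir]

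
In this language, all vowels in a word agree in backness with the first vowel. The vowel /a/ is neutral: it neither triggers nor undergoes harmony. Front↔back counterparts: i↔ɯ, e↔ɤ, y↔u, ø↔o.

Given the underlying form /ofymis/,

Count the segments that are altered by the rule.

2

/y/ harmonizes with /o/ ([+back]) → [u]
/i/ harmonizes with /o/ ([+back]) → [ɯ]
2 segments change.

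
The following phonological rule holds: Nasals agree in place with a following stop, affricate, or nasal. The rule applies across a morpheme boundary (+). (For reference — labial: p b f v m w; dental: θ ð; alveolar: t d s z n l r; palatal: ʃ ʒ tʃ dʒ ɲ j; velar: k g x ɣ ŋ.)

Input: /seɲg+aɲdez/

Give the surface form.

[seŋg+andez]

/ɲ/ before /g/ (velar) → [ŋ]
/ɲ/ before /d/ (alveolar) → [n]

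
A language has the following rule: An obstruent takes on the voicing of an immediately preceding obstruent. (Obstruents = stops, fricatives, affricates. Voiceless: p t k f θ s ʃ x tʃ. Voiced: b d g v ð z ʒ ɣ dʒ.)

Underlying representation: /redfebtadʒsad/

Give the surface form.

/f/ after /d/ (voiced) → [v]
/t/ after /b/ (voiced) → [d]
/s/ after /dʒ/ (voiced) → [z]

[redvebdadʒzad]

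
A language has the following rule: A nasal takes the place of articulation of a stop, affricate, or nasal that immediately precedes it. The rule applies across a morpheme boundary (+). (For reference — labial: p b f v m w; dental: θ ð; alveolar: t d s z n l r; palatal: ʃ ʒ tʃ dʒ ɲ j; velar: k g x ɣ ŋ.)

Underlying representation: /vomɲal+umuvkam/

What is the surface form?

[vommal+umuvkam]

/ɲ/ after /m/ (labial) → [m]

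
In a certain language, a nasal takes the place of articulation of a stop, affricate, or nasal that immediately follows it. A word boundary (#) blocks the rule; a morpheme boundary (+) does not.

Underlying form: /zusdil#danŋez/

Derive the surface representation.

/n/ before /ŋ/ (velar) → [ŋ]

[zusdil#daŋŋez]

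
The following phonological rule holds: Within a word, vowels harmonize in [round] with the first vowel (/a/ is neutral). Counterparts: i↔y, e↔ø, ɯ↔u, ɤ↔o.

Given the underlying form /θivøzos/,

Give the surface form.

/ø/ harmonizes with /i/ ([-round]) → [e]
/o/ harmonizes with /i/ ([-round]) → [ɤ]

[θivezɤs]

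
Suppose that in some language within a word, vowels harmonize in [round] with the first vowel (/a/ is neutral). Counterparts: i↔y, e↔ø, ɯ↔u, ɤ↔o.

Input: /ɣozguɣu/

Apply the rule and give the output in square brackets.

[ɣozguɣu]

no segment meets the rule's conditions; no change.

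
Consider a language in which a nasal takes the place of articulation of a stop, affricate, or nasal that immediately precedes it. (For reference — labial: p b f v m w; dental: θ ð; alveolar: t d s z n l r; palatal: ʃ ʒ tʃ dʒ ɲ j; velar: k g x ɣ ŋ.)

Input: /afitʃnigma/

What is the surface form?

[afitʃɲigŋa]

/n/ after /tʃ/ (palatal) → [ɲ]
/m/ after /g/ (velar) → [ŋ]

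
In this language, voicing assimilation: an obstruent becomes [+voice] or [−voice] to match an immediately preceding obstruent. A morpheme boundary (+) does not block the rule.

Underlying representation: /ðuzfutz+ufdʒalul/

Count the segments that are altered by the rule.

3

/f/ after /z/ (voiced) → [v]
/z/ after /t/ (voiceless) → [s]
/dʒ/ after /f/ (voiceless) → [tʃ]
3 segments change.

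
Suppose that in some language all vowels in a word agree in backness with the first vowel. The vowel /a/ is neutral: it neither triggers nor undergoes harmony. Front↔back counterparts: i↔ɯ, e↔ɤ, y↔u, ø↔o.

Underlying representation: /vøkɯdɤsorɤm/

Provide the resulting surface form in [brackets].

[vøkidesørem]

/ɯ/ harmonizes with /ø/ ([-back]) → [i]
/ɤ/ harmonizes with /ø/ ([-back]) → [e]
/o/ harmonizes with /ø/ ([-back]) → [ø]
/ɤ/ harmonizes with /ø/ ([-back]) → [e]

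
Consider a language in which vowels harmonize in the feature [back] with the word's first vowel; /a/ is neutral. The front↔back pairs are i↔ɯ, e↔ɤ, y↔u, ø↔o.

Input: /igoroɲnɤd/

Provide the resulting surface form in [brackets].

[igørøɲned]

/o/ harmonizes with /i/ ([-back]) → [ø]
/o/ harmonizes with /i/ ([-back]) → [ø]
/ɤ/ harmonizes with /i/ ([-back]) → [e]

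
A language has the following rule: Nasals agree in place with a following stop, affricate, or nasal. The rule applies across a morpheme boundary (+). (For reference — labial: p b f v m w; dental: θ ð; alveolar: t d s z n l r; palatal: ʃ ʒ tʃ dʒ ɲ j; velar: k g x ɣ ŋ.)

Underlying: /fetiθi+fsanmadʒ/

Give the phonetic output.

/n/ before /m/ (labial) → [m]

[fetiθi+fsammadʒ]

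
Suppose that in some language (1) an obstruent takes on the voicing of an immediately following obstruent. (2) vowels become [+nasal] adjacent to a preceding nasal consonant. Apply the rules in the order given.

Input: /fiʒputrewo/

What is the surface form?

[fiʃputrewo]

Rule 1: /ʒ/ before /p/ (voiceless) → [ʃ]
After rule 1: fiʃputrewo
Rule 2: no segment meets the rule's conditions; no change.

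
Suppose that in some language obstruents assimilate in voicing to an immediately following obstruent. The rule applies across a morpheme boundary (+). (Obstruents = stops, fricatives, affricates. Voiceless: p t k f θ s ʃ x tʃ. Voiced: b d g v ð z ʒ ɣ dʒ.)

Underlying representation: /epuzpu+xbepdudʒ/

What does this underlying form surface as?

/z/ before /p/ (voiceless) → [s]
/x/ before /b/ (voiced) → [ɣ]
/p/ before /d/ (voiced) → [b]

[epuspu+ɣbebdudʒ]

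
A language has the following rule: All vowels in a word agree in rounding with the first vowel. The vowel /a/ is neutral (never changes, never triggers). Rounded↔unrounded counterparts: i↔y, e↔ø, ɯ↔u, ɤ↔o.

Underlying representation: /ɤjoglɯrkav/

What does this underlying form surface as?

/o/ harmonizes with /ɤ/ ([-round]) → [ɤ]

[ɤjɤglɯrkav]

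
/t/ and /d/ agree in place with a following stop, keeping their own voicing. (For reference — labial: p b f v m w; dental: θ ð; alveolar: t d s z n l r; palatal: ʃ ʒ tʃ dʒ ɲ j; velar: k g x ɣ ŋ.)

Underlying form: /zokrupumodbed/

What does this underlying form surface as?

/d/ before /b/ (labial) → [b]

[zokrupumobbed]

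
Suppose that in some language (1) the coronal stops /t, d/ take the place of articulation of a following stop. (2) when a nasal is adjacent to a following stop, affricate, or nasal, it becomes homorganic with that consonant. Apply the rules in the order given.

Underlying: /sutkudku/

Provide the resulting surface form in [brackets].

Rule 1: /t/ before /k/ (velar) → [k]
Rule 1: /d/ before /k/ (velar) → [g]
After rule 1: sukkugku
Rule 2: no segment meets the rule's conditions; no change.

[sukkugku]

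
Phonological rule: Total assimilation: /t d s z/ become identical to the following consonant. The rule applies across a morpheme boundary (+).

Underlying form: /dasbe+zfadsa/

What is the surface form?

[dabbe+ffassa]

/s/ before /b/ → [b] (total assimilation)
/z/ before /f/ → [f] (total assimilation)
/d/ before /s/ → [s] (total assimilation)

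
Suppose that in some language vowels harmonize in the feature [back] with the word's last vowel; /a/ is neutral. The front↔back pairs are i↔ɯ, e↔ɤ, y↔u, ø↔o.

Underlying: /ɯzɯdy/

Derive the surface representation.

[izidy]

/ɯ/ harmonizes with /y/ ([-back]) → [i]
/ɯ/ harmonizes with /y/ ([-back]) → [i]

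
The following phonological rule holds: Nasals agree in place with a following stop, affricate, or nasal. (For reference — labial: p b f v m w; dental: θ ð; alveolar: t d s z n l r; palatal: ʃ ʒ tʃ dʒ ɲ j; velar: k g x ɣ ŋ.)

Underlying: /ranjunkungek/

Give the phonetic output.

/n/ before /k/ (velar) → [ŋ]
/n/ before /g/ (velar) → [ŋ]

[ranjuŋkuŋgek]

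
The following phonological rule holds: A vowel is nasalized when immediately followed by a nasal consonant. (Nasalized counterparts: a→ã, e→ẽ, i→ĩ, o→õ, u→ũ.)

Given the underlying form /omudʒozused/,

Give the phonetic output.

/o/ before nasal /m/ → [õ]

[õmudʒozused]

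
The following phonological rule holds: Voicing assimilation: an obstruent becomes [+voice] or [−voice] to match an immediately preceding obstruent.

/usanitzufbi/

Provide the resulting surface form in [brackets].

/z/ after /t/ (voiceless) → [s]
/b/ after /f/ (voiceless) → [p]

[usanitsufpi]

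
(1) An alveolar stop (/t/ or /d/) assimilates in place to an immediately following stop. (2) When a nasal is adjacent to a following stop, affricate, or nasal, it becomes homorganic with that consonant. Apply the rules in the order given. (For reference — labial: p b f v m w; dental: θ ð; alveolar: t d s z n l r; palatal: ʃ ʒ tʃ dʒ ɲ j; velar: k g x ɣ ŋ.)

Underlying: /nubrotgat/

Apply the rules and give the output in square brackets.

[nubrokgat]

Rule 1: /t/ before /g/ (velar) → [k]
After rule 1: nubrokgat
Rule 2: no segment meets the rule's conditions; no change.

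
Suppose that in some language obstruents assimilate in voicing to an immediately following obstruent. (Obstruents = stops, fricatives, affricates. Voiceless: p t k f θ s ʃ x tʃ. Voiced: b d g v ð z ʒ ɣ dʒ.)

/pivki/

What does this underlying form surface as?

[pifki]

/v/ before /k/ (voiceless) → [f]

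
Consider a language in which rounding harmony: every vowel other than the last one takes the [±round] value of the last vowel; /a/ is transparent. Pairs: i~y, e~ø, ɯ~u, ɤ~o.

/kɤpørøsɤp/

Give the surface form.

[kɤperesɤp]

/ø/ harmonizes with /ɤ/ ([-round]) → [e]
/ø/ harmonizes with /ɤ/ ([-round]) → [e]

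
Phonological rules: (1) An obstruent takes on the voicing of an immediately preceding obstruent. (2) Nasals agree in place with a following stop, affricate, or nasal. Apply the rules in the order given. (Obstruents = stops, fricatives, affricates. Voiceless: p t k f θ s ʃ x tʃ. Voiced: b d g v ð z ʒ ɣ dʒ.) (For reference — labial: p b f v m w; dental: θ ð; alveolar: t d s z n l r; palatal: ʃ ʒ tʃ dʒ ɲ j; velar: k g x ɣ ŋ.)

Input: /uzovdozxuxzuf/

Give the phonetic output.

Rule 1: /x/ after /z/ (voiced) → [ɣ]
Rule 1: /z/ after /x/ (voiceless) → [s]
After rule 1: uzovdozɣuxsuf
Rule 2: no segment meets the rule's conditions; no change.

[uzovdozɣuxsuf]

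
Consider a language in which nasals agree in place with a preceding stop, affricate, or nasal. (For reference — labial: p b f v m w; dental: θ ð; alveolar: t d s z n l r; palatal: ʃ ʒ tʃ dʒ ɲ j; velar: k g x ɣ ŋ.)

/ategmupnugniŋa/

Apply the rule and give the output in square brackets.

[ategŋupmugŋiŋa]

/m/ after /g/ (velar) → [ŋ]
/n/ after /p/ (labial) → [m]
/n/ after /g/ (velar) → [ŋ]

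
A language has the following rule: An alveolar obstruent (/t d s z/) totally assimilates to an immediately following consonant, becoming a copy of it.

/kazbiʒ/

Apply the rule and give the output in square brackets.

[kabbiʒ]

/z/ before /b/ → [b] (total assimilation)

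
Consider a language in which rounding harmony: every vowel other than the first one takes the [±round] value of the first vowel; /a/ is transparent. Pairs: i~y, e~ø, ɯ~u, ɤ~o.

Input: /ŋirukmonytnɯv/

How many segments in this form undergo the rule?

/u/ harmonizes with /i/ ([-round]) → [ɯ]
/o/ harmonizes with /i/ ([-round]) → [ɤ]
/y/ harmonizes with /i/ ([-round]) → [i]
3 segments change.

3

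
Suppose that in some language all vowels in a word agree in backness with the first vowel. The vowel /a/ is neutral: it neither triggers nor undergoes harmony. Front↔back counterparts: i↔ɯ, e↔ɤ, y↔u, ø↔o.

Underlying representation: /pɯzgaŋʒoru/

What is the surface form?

no segment meets the rule's conditions; no change.

[pɯzgaŋʒoru]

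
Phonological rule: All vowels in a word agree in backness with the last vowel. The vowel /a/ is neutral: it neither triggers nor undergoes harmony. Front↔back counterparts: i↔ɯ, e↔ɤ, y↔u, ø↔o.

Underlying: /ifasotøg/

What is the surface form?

[ifasøtøg]

/o/ harmonizes with /ø/ ([-back]) → [ø]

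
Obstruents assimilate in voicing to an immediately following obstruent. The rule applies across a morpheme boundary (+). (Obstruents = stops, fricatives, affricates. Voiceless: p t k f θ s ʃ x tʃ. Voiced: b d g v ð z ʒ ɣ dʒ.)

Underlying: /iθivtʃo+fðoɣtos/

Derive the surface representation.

/v/ before /tʃ/ (voiceless) → [f]
/f/ before /ð/ (voiced) → [v]
/ɣ/ before /t/ (voiceless) → [x]

[iθiftʃo+vðoxtos]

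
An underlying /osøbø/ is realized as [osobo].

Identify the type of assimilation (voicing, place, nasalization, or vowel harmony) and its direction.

vowel harmony, progressive

/ø/→[o] /ø/→[o].
Vowels agree with the first vowel, so the harmony is progressive.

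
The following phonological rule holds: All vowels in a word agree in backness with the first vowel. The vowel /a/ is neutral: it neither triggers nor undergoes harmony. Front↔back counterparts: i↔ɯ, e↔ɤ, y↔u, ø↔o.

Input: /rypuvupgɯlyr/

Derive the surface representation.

/u/ harmonizes with /y/ ([-back]) → [y]
/u/ harmonizes with /y/ ([-back]) → [y]
/ɯ/ harmonizes with /y/ ([-back]) → [i]

[rypyvypgilyr]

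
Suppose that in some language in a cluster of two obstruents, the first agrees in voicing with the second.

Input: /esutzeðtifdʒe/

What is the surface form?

/t/ before /z/ (voiced) → [d]
/ð/ before /t/ (voiceless) → [θ]
/f/ before /dʒ/ (voiced) → [v]

[esudzeθtivdʒe]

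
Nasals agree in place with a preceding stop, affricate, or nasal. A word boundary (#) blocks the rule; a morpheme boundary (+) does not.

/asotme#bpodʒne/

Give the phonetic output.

/m/ after /t/ (alveolar) → [n]
/n/ after /dʒ/ (palatal) → [ɲ]

[asotne#bpodʒɲe]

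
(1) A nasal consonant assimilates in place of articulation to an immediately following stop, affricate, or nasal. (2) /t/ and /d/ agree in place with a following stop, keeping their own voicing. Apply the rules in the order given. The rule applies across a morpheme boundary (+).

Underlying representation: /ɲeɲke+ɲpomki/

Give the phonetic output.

Rule 1: /ɲ/ before /k/ (velar) → [ŋ]
Rule 1: /ɲ/ before /p/ (labial) → [m]
Rule 1: /m/ before /k/ (velar) → [ŋ]
After rule 1: ɲeŋke+mpoŋki
Rule 2: no segment meets the rule's conditions; no change.

[ɲeŋke+mpoŋki]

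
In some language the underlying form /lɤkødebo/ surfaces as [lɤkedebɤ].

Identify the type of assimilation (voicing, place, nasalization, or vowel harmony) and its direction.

vowel harmony, progressive

/ø/→[e] /o/→[ɤ].
Vowels agree with the first vowel, so the harmony is progressive.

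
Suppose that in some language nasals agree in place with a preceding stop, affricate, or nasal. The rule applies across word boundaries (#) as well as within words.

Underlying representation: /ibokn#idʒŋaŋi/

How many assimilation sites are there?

2

/n/ after /k/ (velar) → [ŋ]
/ŋ/ after /dʒ/ (palatal) → [ɲ]
2 segments change.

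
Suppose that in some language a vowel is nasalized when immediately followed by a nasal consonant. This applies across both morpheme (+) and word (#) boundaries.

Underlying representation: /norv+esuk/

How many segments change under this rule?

0

No segment meets the rule's conditions.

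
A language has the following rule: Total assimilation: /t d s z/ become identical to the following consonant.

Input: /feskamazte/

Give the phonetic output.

/s/ before /k/ → [k] (total assimilation)
/z/ before /t/ → [t] (total assimilation)

[fekkamatte]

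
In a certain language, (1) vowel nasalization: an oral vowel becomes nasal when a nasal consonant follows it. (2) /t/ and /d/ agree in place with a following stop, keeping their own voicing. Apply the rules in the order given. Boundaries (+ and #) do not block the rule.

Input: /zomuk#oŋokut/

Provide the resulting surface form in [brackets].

[zõmuk#õŋokut]

Rule 1: /o/ before nasal /m/ → [õ]
Rule 1: /o/ before nasal /ŋ/ → [õ]
After rule 1: zõmuk#õŋokut
Rule 2: no segment meets the rule's conditions; no change.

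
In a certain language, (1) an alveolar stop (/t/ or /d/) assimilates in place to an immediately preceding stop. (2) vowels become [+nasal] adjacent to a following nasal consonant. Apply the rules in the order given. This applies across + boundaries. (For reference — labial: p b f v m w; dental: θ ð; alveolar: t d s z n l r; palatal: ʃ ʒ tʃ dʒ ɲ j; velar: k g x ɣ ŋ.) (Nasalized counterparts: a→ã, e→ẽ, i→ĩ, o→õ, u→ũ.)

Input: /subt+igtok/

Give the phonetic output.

Rule 1: /t/ after /b/ (labial) → [p]
Rule 1: /t/ after /g/ (velar) → [k]
After rule 1: subp+igkok
Rule 2: no segment meets the rule's conditions; no change.

[subp+igkok]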